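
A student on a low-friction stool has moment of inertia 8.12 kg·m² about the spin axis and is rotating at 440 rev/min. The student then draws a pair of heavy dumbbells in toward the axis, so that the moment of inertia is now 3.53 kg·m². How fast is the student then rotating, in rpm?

With no external torque about the axis, L is conserved: I₁ω₁ = I₂ω₂.
ω₂ = I₁ω₁ / I₂ = (8.120)(440 rpm) / (3.530) = 1012 rpm.

ω₂ ≈ 1010 rpm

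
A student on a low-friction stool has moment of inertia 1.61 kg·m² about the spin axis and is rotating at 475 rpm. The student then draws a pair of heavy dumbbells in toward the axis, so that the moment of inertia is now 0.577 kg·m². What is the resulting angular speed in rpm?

ω₂ ≈ 1330 rpm

With no external torque about the axis, L is conserved: I₁ω₁ = I₂ω₂.
ω₂ = I₁ω₁ / I₂ = (1.610)(475 rpm) / (0.5770) = 1325 rpm.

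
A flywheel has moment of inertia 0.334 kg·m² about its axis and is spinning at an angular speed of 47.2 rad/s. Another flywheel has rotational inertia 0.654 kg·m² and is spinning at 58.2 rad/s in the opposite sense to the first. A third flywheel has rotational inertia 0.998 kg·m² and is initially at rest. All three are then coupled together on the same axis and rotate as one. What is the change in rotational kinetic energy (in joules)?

The coupling torques are internal; angular momentum about the shared axis is conserved.
Taking A's sense as positive: L = (0.3340)(47.2) − (0.6540)(58.2) = -22.30 kg·m²·rad/s.
Combined I = 0.3340 + 0.6540 + 0.9980 = 1.986 kg·m².
ω_f = L / I = -22.30 / 1.986 = -11.23 rad/s.
KE_i = ½ΣIω² = 1480 J; KE_f = ½(1.986)(11.23)² = 125.2 J.

ΔKE ≈ -1350 J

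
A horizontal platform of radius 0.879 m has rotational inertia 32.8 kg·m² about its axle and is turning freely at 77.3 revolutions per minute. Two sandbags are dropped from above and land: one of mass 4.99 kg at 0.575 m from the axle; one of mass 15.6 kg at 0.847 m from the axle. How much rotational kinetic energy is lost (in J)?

energy lost ≈ 302 J

The added mass arrives with no angular momentum about the axle, and any external torque about the axle is negligible, so the system's angular momentum is conserved.
Added inertia Σmr² = (4.99)(0.575)² + (15.6)(0.847)² = 12.84 kg·m²; I_f = 32.80 + 12.84 = 45.64 kg·m².
ω_f = I_p ω_i / I_f = (32.80)(77.3) / 45.64 = 55.55 rpm.
KE_i = ½(32.80)(8.095 rad/s)² = 1075 J; KE_f = ½(45.64)(5.817)² = 772.3 J.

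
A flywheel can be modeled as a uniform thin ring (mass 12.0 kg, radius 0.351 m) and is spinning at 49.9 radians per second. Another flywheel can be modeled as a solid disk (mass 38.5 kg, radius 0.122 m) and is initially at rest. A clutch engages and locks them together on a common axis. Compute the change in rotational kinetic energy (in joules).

The coupling torques are internal; angular momentum about the shared axis is conserved.
Moments of inertia: I_A = (12.0)(0.351)² = 1.478 kg·m²; I_B = ½(38.5)(0.122)² = 0.2865 kg·m².
Taking A's sense as positive: L = (1.478)(49.9) = 73.77 kg·m²·rad/s.
Combined I = 1.478 + 0.2865 = 1.765 kg·m².
ω_f = L / I = 73.77 / 1.765 = 41.80 rad/s.
KE_i = ½ΣIω² = 1841 J; KE_f = ½(1.765)(41.80)² = 1542 J.

ΔKE ≈ -299 J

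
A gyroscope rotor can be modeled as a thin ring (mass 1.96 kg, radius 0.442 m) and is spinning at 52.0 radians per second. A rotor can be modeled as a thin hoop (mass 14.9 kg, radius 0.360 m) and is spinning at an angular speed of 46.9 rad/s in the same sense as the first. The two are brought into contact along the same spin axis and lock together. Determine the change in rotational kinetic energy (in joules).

The coupling torques are internal; angular momentum about the shared axis is conserved.
Moments of inertia: I_A = (1.96)(0.442)² = 0.3829 kg·m²; I_B = (14.9)(0.360)² = 1.931 kg·m².
Taking A's sense as positive: L = (0.3829)(52.0) + (1.931)(46.9) = 110.5 kg·m²·rad/s.
Combined I = 0.3829 + 1.931 = 2.314 kg·m².
ω_f = L / I = 110.5 / 2.314 = 47.74 rad/s.
KE_i = ½ΣIω² = 2641 J; KE_f = ½(2.314)(47.74)² = 2637 J.

ΔKE ≈ -4.16 J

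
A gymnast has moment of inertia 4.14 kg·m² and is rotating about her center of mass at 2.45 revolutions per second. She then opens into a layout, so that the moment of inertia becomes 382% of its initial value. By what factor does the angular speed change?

ω₂/ω₁ ≈ 0.262

With no external torque about the axis, L is conserved: I₁ω₁ = I₂ω₂.
I₂ = 3.82 × 4.14 = 15.81 kg·m².
ω₂/ω₁ = I₁/I₂ = 4.140 / 15.81 = 0.2618.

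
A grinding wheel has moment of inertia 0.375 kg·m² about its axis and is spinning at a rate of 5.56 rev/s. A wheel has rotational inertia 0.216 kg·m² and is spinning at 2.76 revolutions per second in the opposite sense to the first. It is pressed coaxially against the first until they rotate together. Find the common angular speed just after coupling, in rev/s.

The coupling torques are internal; angular momentum about the shared axis is conserved.
Taking A's sense as positive: L = (0.3750)(5.56) − (0.2160)(2.76) = 1.489 kg·m²·rev/s.
Combined I = 0.3750 + 0.2160 = 0.5910 kg·m².
ω_f = L / I = 1.489 / 0.5910 = 2.519 rev/s.

|ω_f| ≈ 2.52 rev/s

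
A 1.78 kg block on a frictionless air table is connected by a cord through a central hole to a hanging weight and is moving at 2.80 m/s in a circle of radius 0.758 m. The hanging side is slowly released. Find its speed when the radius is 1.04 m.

The only horizontal force on the mass is along the cord (radial), so it exerts no torque about the hole and angular momentum m v r is conserved.
v₂ = v₁ r₁ / r₂ = (2.80)(0.758) / (1.04) = 2.041 m/s.

v₂ ≈ 2.04 m/s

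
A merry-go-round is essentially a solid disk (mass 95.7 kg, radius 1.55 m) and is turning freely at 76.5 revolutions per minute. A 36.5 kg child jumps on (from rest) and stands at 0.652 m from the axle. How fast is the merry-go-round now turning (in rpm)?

ω_f ≈ 67.4 rpm

The added mass arrives with no angular momentum about the axle, and any external torque about the axle is negligible, so the system's angular momentum is conserved.
I_p = ½(95.7)(1.55)² = 115.0 kg·m².
Added inertia Σmr² = (36.5)(0.652)² = 15.52 kg·m²; I_f = 115.0 + 15.52 = 130.5 kg·m².
ω_f = I_p ω_i / I_f = (115.0)(76.5) / 130.5 = 67.40 rpm.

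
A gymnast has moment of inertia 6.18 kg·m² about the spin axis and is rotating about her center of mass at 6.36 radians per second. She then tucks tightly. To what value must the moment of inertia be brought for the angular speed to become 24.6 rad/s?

I₂ ≈ 1.60 kg·m²

No external torque acts about the spin axis, so angular momentum is conserved.
I₂ = I₁ω₁ / ω₂ = (6.18)(6.36) / (24.6) = 1.598 kg·m².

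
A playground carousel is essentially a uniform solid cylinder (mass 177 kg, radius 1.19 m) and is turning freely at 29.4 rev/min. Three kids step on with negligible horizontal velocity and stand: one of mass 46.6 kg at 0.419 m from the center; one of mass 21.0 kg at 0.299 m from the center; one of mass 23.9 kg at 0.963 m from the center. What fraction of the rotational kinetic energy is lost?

No external torque acts about the center; L_before = L_after.
I_p = ½(177)(1.19)² = 125.3 kg·m².
Added inertia Σmr² = (46.6)(0.419)² + (21.0)(0.299)² + (23.9)(0.963)² = 32.22 kg·m²; I_f = 125.3 + 32.22 = 157.5 kg·m².
ω_f = I_p ω_i / I_f = (125.3)(29.4) / 157.5 = 23.39 rpm.
KE_i = ½(125.3)(3.079 rad/s)² = 594.0 J; KE_f = ½(157.5)(2.449)² = 472.5 J.
Fraction lost = 0.2045.

fraction ≈ 0.205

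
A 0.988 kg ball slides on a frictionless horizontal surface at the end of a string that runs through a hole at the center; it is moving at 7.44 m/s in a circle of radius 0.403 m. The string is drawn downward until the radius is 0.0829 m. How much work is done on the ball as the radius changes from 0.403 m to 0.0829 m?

The only horizontal force on the mass is along the cord (radial), so it exerts no torque about the hole and angular momentum m v r is conserved.
v₂ = v₁ r₁ / r₂ = (7.44)(0.403) / (0.0829) = 36.17 m/s.
W = ΔKE = ½m(v₂² − v₁²) = 618.9 J.

W ≈ 619 J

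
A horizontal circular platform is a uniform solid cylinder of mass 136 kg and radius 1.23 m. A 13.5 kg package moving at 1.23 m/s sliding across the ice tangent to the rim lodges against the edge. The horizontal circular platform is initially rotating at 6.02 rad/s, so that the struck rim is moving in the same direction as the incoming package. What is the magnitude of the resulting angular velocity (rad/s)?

|ω_f| ≈ 5.19 rad/s

The axle reaction passes through the central axle and exerts no torque about it; angular momentum about the central axle is conserved through the impact.
I_p = ½(136)(1.23)² = 102.9 kg·m². Taking the sense of the package's angular momentum as positive, L_{package} = m v R = (13.5)(1.23)(1.23) = 20.42 kg·m²/s.
L_i = +I_p ω_p + m v R = +(102.9)(6.02) + 20.42 = 639.7 kg·m²/s.
After sticking, I_f = I_p + m R² = 102.9 + (13.5)(1.23)² = 123.3 kg·m².
ω_f = L_i / I_f = 639.7 / 123.3 = 5.188 rad/s.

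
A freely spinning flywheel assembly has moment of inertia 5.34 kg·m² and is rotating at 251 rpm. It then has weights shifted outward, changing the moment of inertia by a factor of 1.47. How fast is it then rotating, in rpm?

ω₂ ≈ 171 rpm

With no external torque about the axis, L is conserved: I₁ω₁ = I₂ω₂.
I₂ = 1.47 × 5.34 = 7.850 kg·m².
ω₂ = I₁ω₁ / I₂ = (5.340)(251 rpm) / (7.850) = 170.7 rpm.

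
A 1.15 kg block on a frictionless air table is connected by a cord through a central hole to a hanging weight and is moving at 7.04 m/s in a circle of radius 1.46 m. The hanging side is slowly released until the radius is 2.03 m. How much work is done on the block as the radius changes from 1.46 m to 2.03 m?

W ≈ -13.8 J

The only horizontal force on the mass is along the cord (radial), so it exerts no torque about the hole and angular momentum m v r is conserved.
v₂ = v₁ r₁ / r₂ = (7.04)(1.46) / (2.03) = 5.063 m/s.
W = ΔKE = ½m(v₂² − v₁²) = -13.76 J.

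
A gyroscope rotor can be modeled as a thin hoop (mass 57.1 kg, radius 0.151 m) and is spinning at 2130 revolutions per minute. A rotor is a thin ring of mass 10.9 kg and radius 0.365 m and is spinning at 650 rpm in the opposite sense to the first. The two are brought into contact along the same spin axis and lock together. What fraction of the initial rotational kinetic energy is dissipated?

fraction ≈ 0.814

No external torque acts about the common axis, so total angular momentum is conserved.
Moments of inertia: I_A = (57.1)(0.151)² = 1.302 kg·m²; I_B = (10.9)(0.365)² = 1.452 kg·m².
Taking A's sense as positive: L = (1.302)(2130) − (1.452)(650) = 1829 kg·m²·rpm.
Combined I = 1.302 + 1.452 = 2.754 kg·m².
ω_f = L / I = 1829 / 2.754 = 664.2 rpm.
KE_i = ½ΣIω² = 35750 J; KE_f = ½(2.754)(69.55)² = 6662 J.
Fraction dissipated = (KE_i − KE_f)/KE_i = 0.8137.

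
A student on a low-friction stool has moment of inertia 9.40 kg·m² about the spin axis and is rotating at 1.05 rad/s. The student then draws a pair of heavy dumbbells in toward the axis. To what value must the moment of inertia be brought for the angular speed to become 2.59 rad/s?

No external torque acts about the spin axis, so angular momentum is conserved.
I₂ = I₁ω₁ / ω₂ = (9.40)(1.05) / (2.59) = 3.811 kg·m².

I₂ ≈ 3.81 kg·m²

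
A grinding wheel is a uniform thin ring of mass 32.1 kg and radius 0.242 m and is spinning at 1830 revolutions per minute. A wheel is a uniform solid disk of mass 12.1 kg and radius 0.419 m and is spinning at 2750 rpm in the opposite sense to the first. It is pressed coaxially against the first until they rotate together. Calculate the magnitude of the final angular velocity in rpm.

|ω_f| ≈ 177 rpm

The coupling torques are internal; angular momentum about the shared axis is conserved.
Moments of inertia: I_A = (32.1)(0.242)² = 1.880 kg·m²; I_B = ½(12.1)(0.419)² = 1.062 kg·m².
Taking A's sense as positive: L = (1.880)(1830) − (1.062)(2750) = 519.3 kg·m²·rpm.
Combined I = 1.880 + 1.062 = 2.942 kg·m².
ω_f = L / I = 519.3 / 2.942 = 176.5 rpm.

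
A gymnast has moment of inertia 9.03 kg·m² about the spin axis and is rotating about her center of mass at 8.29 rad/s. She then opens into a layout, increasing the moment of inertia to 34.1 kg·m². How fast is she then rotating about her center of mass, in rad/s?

No external torque acts about the spin axis, so angular momentum is conserved.
ω₂ = I₁ω₁ / I₂ = (9.030)(8.29 rad/s) / (34.10) = 2.195 rad/s.

ω₂ ≈ 2.20 rad/s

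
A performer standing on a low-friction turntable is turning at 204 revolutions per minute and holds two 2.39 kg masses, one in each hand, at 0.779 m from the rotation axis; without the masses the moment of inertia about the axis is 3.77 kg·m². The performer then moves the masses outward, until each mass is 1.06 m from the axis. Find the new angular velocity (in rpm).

No external torque acts about the spin axis, so angular momentum is conserved.
I₁ = 3.77 + 2(2.39)(0.779)² = 6.671 kg·m²; I₂ = 3.77 + 2(2.39)(1.06)² = 9.141 kg·m².
ω₂ = I₁ω₁ / I₂ = (6.671)(204 rpm) / (9.141) = 148.9 rpm.

ω₂ ≈ 149 rpm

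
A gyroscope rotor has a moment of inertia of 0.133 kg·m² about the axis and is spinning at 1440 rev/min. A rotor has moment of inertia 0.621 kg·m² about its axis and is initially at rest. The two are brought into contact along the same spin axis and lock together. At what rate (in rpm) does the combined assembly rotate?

No external torque acts about the common axis, so total angular momentum is conserved.
Taking A's sense as positive: L = (0.1330)(1440) = 191.5 kg·m²·rpm.
Combined I = 0.1330 + 0.6210 = 0.7540 kg·m².
ω_f = L / I = 191.5 / 0.7540 = 254.0 rpm.

|ω_f| ≈ 254 rpm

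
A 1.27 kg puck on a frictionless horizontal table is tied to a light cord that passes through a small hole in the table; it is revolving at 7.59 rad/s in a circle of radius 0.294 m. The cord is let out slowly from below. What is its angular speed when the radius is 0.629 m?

No torque about the axis ⇒ m r₁² ω₁ = m r₂² ω₂.
ω₂ = ω₁ (r₁/r₂)² = (7.59)(0.294/0.629)² = 1.658 rad/s.

ω₂ ≈ 1.66 rad/s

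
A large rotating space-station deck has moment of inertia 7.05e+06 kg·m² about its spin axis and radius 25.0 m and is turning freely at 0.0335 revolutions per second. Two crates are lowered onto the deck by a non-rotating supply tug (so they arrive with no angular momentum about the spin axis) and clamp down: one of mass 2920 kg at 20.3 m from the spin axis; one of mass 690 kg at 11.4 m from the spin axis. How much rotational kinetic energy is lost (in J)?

energy lost ≈ 24200 J

No external torque acts about the spin axis; L_before = L_after.
Added inertia Σmr² = (2920)(20.3)² + (690)(11.4)² = 1.293e+06 kg·m²; I_f = 7.050e+06 + 1.293e+06 = 8.343e+06 kg·m².
ω_f = I_p ω_i / I_f = (7.050e+06)(0.0335) / 8.343e+06 = 0.02831 rev/s.
KE_i = ½(7.050e+06)(0.2105 rad/s)² = 1.562e+05 J; KE_f = ½(8.343e+06)(0.1779)² = 1.320e+05 J.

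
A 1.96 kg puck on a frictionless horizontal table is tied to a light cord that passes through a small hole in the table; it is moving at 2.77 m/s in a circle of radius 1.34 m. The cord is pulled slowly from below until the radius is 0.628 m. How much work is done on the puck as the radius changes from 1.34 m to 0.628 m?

Central (radial) force ⇒ zero torque about the center ⇒ m v r is constant.
v₂ = v₁ r₁ / r₂ = (2.77)(1.34) / (0.628) = 5.911 m/s.
W = ΔKE = ½m(v₂² − v₁²) = 26.72 J.

W ≈ 26.7 J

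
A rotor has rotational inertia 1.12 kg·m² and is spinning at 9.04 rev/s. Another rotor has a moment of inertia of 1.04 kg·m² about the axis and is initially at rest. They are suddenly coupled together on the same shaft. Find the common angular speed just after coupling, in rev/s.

|ω_f| ≈ 4.69 rev/s

No external torque acts about the common axis, so total angular momentum is conserved.
Taking A's sense as positive: L = (1.120)(9.04) = 10.12 kg·m²·rev/s.
Combined I = 1.120 + 1.040 = 2.160 kg·m².
ω_f = L / I = 10.12 / 2.160 = 4.687 rev/s.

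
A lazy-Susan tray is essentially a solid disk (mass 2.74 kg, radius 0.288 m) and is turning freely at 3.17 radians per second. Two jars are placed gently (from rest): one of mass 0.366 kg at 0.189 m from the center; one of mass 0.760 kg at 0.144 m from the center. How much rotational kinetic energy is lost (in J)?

The added mass arrives with no angular momentum about the center, and any external torque about the center is negligible, so the system's angular momentum is conserved.
I_p = ½(2.74)(0.288)² = 0.1136 kg·m².
Added inertia Σmr² = (0.366)(0.189)² + (0.760)(0.144)² = 0.02883 kg·m²; I_f = 0.1136 + 0.02883 = 0.1425 kg·m².
ω_f = I_p ω_i / I_f = (0.1136)(3.17) / 0.1425 = 2.528 rad/s.
KE_i = ½(0.1136)(3.170 rad/s)² = 0.5709 J; KE_f = ½(0.1425)(2.528)² = 0.4554 J.

energy lost ≈ 0.116 J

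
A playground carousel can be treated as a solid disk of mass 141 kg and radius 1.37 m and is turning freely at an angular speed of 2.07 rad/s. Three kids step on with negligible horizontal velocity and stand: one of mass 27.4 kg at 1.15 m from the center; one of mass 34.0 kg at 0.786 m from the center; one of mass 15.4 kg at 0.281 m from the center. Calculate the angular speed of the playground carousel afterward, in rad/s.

ω_f ≈ 1.44 rad/s

The added mass arrives with no angular momentum about the center, and any external torque about the center is negligible, so the system's angular momentum is conserved.
I_p = ½(141)(1.37)² = 132.3 kg·m².
Added inertia Σmr² = (27.4)(1.15)² + (34.0)(0.786)² + (15.4)(0.281)² = 58.46 kg·m²; I_f = 132.3 + 58.46 = 190.8 kg·m².
ω_f = I_p ω_i / I_f = (132.3)(2.07) / 190.8 = 1.436 rad/s.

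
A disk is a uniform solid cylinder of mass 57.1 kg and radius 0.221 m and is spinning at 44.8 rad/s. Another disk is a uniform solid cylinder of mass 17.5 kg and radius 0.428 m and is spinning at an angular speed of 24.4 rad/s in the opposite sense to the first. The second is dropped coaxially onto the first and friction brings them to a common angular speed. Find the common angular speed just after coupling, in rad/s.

No external torque acts about the common axis, so total angular momentum is conserved.
Moments of inertia: I_A = ½(57.1)(0.221)² = 1.394 kg·m²; I_B = ½(17.5)(0.428)² = 1.603 kg·m².
Taking A's sense as positive: L = (1.394)(44.8) − (1.603)(24.4) = 23.36 kg·m²·rad/s.
Combined I = 1.394 + 1.603 = 2.997 kg·m².
ω_f = L / I = 23.36 / 2.997 = 7.794 rad/s.

|ω_f| ≈ 7.79 rad/s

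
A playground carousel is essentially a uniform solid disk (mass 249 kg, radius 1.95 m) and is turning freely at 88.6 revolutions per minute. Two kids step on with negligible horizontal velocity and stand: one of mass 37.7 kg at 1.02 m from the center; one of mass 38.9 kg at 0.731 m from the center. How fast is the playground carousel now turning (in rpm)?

No external torque acts about the center; L_before = L_after.
I_p = ½(249)(1.95)² = 473.4 kg·m².
Added inertia Σmr² = (37.7)(1.02)² + (38.9)(0.731)² = 60.01 kg·m²; I_f = 473.4 + 60.01 = 533.4 kg·m².
ω_f = I_p ω_i / I_f = (473.4)(88.6) / 533.4 = 78.63 rpm.

ω_f ≈ 78.6 rpm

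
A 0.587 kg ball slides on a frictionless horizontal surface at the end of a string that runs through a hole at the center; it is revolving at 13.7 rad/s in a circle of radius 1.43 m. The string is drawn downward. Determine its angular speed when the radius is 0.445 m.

No torque about the axis ⇒ m r₁² ω₁ = m r₂² ω₂.
ω₂ = ω₁ (r₁/r₂)² = (13.7)(1.43/0.445)² = 141.5 rad/s.

ω₂ ≈ 141 rad/s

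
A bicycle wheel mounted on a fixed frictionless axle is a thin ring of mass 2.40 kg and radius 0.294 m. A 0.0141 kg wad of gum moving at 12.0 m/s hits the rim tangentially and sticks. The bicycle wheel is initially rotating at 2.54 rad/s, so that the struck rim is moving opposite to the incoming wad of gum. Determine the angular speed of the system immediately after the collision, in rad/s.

The axle reaction passes through the axle and exerts no torque about it; angular momentum about the axle is conserved through the impact.
I_p = (2.40)(0.294)² = 0.2074 kg·m². Taking the sense of the wad of gum's angular momentum as positive, L_{wad} = m v R = (0.0141)(12.0)(0.294) = 0.04974 kg·m²/s.
L_i = −I_p ω_p + m v R = −(0.2074)(2.54) + 0.04974 = -0.4772 kg·m²/s.
After sticking, I_f = I_p + m R² = 0.2074 + (0.0141)(0.294)² = 0.2087 kg·m².
ω_f = L_i / I_f = -0.4772 / 0.2087 = -2.287 rad/s.

|ω_f| ≈ 2.29 rad/s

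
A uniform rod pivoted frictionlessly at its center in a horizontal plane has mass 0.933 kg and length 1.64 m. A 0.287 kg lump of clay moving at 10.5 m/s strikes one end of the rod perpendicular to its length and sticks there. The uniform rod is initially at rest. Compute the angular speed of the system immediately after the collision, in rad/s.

About the pivot the impulsive forces during the collision are internal, so angular momentum about that axis is conserved.
I_p = (1/12)(0.933)(1.64)² = 0.2091 kg·m². Taking the sense of the lump of clay's angular momentum as positive, L_{lump} = m v R = (0.287)(10.5)(1.64/2) = 2.471 kg·m²/s.
L_i = 0 + 2.471 = 2.471 kg·m²/s.
After sticking, I_f = I_p + m R² = 0.2091 + (0.287)(1.64/2)² = 0.4021 kg·m².
ω_f = L_i / I_f = 2.471 / 0.4021 = 6.145 rad/s.

|ω_f| ≈ 6.15 rad/s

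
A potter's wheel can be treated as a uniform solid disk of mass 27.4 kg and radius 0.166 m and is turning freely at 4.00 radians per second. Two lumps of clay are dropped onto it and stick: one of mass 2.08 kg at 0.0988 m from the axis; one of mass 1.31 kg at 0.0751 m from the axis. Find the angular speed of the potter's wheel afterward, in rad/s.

No external torque acts about the axis; L_before = L_after.
I_p = ½(27.4)(0.166)² = 0.3775 kg·m².
Added inertia Σmr² = (2.08)(0.0988)² + (1.31)(0.0751)² = 0.02769 kg·m²; I_f = 0.3775 + 0.02769 = 0.4052 kg·m².
ω_f = I_p ω_i / I_f = (0.3775)(4.00) / 0.4052 = 3.727 rad/s.

ω_f ≈ 3.73 rad/s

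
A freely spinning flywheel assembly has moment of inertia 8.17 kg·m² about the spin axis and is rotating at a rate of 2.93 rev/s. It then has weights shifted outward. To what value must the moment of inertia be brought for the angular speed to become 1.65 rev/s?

No external torque acts about the spin axis, so angular momentum is conserved.
I₂ = I₁ω₁ / ω₂ = (8.17)(2.93) / (1.65) = 14.51 kg·m².

I₂ ≈ 14.5 kg·m²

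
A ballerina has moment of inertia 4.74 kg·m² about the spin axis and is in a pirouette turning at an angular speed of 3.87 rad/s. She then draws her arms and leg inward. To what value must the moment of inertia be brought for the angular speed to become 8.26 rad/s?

No external torque acts about the spin axis, so angular momentum is conserved.
I₂ = I₁ω₁ / ω₂ = (4.74)(3.87) / (8.26) = 2.221 kg·m².

I₂ ≈ 2.22 kg·m²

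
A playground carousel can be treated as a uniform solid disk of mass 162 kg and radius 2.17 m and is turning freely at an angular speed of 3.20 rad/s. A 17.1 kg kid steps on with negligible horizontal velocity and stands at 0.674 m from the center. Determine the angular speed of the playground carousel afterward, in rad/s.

ω_f ≈ 3.14 rad/s

The added mass arrives with no angular momentum about the center, and any external torque about the center is negligible, so the system's angular momentum is conserved.
I_p = ½(162)(2.17)² = 381.4 kg·m².
Added inertia Σmr² = (17.1)(0.674)² = 7.768 kg·m²; I_f = 381.4 + 7.768 = 389.2 kg·m².
ω_f = I_p ω_i / I_f = (381.4)(3.20) / 389.2 = 3.136 rad/s.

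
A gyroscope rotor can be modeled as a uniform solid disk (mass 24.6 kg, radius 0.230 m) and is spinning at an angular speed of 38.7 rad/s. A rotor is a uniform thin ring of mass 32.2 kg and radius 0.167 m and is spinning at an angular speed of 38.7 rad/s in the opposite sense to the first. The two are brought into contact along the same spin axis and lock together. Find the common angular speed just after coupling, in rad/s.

|ω_f| ≈ 6.18 rad/s

No external torque acts about the common axis, so total angular momentum is conserved.
Moments of inertia: I_A = ½(24.6)(0.230)² = 0.6507 kg·m²; I_B = (32.2)(0.167)² = 0.8980 kg·m².
Taking A's sense as positive: L = (0.6507)(38.7) − (0.8980)(38.7) = -9.573 kg·m²·rad/s.
Combined I = 0.6507 + 0.8980 = 1.549 kg·m².
ω_f = L / I = -9.573 / 1.549 = -6.181 rad/s.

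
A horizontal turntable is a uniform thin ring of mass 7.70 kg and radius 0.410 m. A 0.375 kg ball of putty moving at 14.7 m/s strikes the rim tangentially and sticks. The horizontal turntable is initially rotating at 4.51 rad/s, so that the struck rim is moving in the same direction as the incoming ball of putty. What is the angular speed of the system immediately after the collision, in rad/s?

|ω_f| ≈ 5.97 rad/s

About the axle the impulsive forces during the collision are internal, so angular momentum about that axis is conserved.
I_p = (7.70)(0.410)² = 1.294 kg·m². Taking the sense of the ball of putty's angular momentum as positive, L_{ball} = m v R = (0.375)(14.7)(0.410) = 2.260 kg·m²/s.
L_i = +I_p ω_p + m v R = +(1.294)(4.51) + 2.260 = 8.098 kg·m²/s.
After sticking, I_f = I_p + m R² = 1.294 + (0.375)(0.410)² = 1.357 kg·m².
ω_f = L_i / I_f = 8.098 / 1.357 = 5.966 rad/s.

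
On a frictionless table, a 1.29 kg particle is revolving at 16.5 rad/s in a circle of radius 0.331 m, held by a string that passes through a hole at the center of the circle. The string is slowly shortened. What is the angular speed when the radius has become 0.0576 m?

ω₂ ≈ 545 rad/s

No torque about the axis ⇒ m r₁² ω₁ = m r₂² ω₂.
ω₂ = ω₁ (r₁/r₂)² = (16.5)(0.331/0.0576)² = 544.9 rad/s.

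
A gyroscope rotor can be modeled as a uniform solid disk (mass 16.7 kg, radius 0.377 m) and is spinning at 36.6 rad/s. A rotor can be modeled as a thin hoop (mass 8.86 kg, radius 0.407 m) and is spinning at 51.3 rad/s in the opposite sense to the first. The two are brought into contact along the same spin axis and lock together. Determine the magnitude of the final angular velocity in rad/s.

|ω_f| ≈ 12.0 rad/s

The coupling torques are internal; angular momentum about the shared axis is conserved.
Moments of inertia: I_A = ½(16.7)(0.377)² = 1.187 kg·m²; I_B = (8.86)(0.407)² = 1.468 kg·m².
Taking A's sense as positive: L = (1.187)(36.6) − (1.468)(51.3) = -31.85 kg·m²·rad/s.
Combined I = 1.187 + 1.468 = 2.654 kg·m².
ω_f = L / I = -31.85 / 2.654 = -12.00 rad/s.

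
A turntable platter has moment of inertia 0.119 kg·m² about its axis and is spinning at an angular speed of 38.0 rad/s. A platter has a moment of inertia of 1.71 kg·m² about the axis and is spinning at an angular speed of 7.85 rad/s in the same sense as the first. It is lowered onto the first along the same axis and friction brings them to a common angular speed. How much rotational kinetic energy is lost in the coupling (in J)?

No external torque acts about the common axis, so total angular momentum is conserved.
Taking A's sense as positive: L = (0.1190)(38.0) + (1.710)(7.85) = 17.95 kg·m²·rad/s.
Combined I = 0.1190 + 1.710 = 1.829 kg·m².
ω_f = L / I = 17.95 / 1.829 = 9.812 rad/s.
KE_i = ½ΣIω² = 138.6 J; KE_f = ½(1.829)(9.812)² = 88.04 J.

ΔKE lost ≈ 50.6 J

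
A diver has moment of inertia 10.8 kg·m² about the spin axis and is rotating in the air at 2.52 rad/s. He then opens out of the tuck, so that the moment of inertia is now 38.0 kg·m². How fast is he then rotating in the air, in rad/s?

ω₂ ≈ 0.716 rad/s

Angular momentum about the spin axis is conserved since the torque about it is zero.
ω₂ = I₁ω₁ / I₂ = (10.80)(2.52 rad/s) / (38.00) = 0.7162 rad/s.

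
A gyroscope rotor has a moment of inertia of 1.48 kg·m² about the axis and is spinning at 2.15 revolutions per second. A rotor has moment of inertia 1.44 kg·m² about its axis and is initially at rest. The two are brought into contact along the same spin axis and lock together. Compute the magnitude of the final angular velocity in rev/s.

The coupling torques are internal; angular momentum about the shared axis is conserved.
Taking A's sense as positive: L = (1.480)(2.15) = 3.182 kg·m²·rev/s.
Combined I = 1.480 + 1.440 = 2.920 kg·m².
ω_f = L / I = 3.182 / 2.920 = 1.090 rev/s.

|ω_f| ≈ 1.09 rev/s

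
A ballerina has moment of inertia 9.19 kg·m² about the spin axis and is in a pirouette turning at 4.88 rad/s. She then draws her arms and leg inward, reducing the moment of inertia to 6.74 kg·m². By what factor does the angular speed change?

ω₂/ω₁ ≈ 1.36

No external torque acts about the spin axis, so angular momentum is conserved.
ω₂/ω₁ = I₁/I₂ = 9.190 / 6.740 = 1.364.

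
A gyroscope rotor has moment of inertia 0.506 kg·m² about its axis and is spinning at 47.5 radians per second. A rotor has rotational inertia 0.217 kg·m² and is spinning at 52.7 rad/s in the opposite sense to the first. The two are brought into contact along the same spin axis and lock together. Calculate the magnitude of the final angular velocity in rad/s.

No external torque acts about the common axis, so total angular momentum is conserved.
Taking A's sense as positive: L = (0.5060)(47.5) − (0.2170)(52.7) = 12.60 kg·m²·rad/s.
Combined I = 0.5060 + 0.2170 = 0.7230 kg·m².
ω_f = L / I = 12.60 / 0.7230 = 17.43 rad/s.

|ω_f| ≈ 17.4 rad/s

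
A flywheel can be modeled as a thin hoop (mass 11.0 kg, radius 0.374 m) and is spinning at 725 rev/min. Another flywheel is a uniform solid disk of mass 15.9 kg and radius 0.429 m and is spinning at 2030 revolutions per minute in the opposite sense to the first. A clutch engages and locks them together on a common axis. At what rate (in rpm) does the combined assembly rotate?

|ω_f| ≈ 618 rpm

The coupling torques are internal; angular momentum about the shared axis is conserved.
Moments of inertia: I_A = (11.0)(0.374)² = 1.539 kg·m²; I_B = ½(15.9)(0.429)² = 1.463 kg·m².
Taking A's sense as positive: L = (1.539)(725) − (1.463)(2030) = -1855 kg·m²·rpm.
Combined I = 1.539 + 1.463 = 3.002 kg·m².
ω_f = L / I = -1855 / 3.002 = -617.8 rpm.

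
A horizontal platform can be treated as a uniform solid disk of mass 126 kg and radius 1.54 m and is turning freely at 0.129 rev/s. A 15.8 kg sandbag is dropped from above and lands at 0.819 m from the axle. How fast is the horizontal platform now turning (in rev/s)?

ω_f ≈ 0.120 rev/s

The added mass arrives with no angular momentum about the axle, and any external torque about the axle is negligible, so the system's angular momentum is conserved.
I_p = ½(126)(1.54)² = 149.4 kg·m².
Added inertia Σmr² = (15.8)(0.819)² = 10.60 kg·m²; I_f = 149.4 + 10.60 = 160.0 kg·m².
ω_f = I_p ω_i / I_f = (149.4)(0.129) / 160.0 = 0.1205 rev/s.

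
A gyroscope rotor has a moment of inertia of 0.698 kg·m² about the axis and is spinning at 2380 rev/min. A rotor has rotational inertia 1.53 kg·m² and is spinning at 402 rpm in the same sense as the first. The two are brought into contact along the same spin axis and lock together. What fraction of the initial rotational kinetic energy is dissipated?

fraction ≈ 0.446

No external torque acts about the common axis, so total angular momentum is conserved.
Taking A's sense as positive: L = (0.6980)(2380) + (1.530)(402) = 2276 kg·m²·rpm.
Combined I = 0.6980 + 1.530 = 2.228 kg·m².
ω_f = L / I = 2276 / 2.228 = 1022 rpm.
KE_i = ½ΣIω² = 23030 J; KE_f = ½(2.228)(107.0)² = 12750 J.
Fraction dissipated = (KE_i − KE_f)/KE_i = 0.4464.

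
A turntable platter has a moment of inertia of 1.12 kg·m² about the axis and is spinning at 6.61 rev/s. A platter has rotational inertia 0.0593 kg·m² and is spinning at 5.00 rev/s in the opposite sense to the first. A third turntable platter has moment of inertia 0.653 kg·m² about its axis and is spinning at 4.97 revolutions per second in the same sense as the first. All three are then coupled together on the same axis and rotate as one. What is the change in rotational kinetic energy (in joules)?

ΔKE ≈ -159 J

No external torque acts about the common axis, so total angular momentum is conserved.
Taking A's sense as positive: L = (1.120)(6.61) − (0.05930)(5.00) + (0.6530)(4.97) = 10.35 kg·m²·rev/s.
Combined I = 1.120 + 0.05930 + 0.6530 = 1.832 kg·m².
ω_f = L / I = 10.35 / 1.832 = 5.650 rev/s.
KE_i = ½ΣIω² = 1314 J; KE_f = ½(1.832)(35.50)² = 1154 J.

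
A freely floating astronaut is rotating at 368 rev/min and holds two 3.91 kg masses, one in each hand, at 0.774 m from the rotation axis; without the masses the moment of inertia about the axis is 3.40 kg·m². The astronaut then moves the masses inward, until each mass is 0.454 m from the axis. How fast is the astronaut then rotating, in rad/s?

ω₂ ≈ 62.2 rad/s

With no external torque about the axis, L is conserved: I₁ω₁ = I₂ω₂.
I₁ = 3.40 + 2(3.91)(0.774)² = 8.085 kg·m²; I₂ = 3.40 + 2(3.91)(0.454)² = 5.012 kg·m².
ω₂ = I₁ω₁ / I₂ = (8.085)(368 rpm) / (5.012) = 593.6 rpm = 62.17 rad/s.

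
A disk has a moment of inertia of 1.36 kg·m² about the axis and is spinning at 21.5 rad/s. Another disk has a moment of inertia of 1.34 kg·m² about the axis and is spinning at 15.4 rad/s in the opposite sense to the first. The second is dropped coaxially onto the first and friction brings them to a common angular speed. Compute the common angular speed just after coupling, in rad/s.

The coupling torques are internal; angular momentum about the shared axis is conserved.
Taking A's sense as positive: L = (1.360)(21.5) − (1.340)(15.4) = 8.604 kg·m²·rad/s.
Combined I = 1.360 + 1.340 = 2.700 kg·m².
ω_f = L / I = 8.604 / 2.700 = 3.187 rad/s.

|ω_f| ≈ 3.19 rad/s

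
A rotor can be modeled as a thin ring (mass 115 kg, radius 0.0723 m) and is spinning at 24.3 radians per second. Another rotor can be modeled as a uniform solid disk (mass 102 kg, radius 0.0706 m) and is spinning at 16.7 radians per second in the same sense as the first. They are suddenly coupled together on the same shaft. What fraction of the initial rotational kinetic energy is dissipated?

No external torque acts about the common axis, so total angular momentum is conserved.
Moments of inertia: I_A = (115)(0.0723)² = 0.6011 kg·m²; I_B = ½(102)(0.0706)² = 0.2542 kg·m².
Taking A's sense as positive: L = (0.6011)(24.3) + (0.2542)(16.7) = 18.85 kg·m²·rad/s.
Combined I = 0.6011 + 0.2542 = 0.8553 kg·m².
ω_f = L / I = 18.85 / 0.8553 = 22.04 rad/s.
KE_i = ½ΣIω² = 212.9 J; KE_f = ½(0.8553)(22.04)² = 207.8 J.
Fraction dissipated = (KE_i − KE_f)/KE_i = 0.02423.

fraction ≈ 0.0242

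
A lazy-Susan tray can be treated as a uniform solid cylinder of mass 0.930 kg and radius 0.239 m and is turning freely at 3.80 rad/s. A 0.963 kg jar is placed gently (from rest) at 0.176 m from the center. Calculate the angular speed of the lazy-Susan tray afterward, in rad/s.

ω_f ≈ 1.79 rad/s

The added mass arrives with no angular momentum about the center, and any external torque about the center is negligible, so the system's angular momentum is conserved.
I_p = ½(0.930)(0.239)² = 0.02656 kg·m².
Added inertia Σmr² = (0.963)(0.176)² = 0.02983 kg·m²; I_f = 0.02656 + 0.02983 = 0.05639 kg·m².
ω_f = I_p ω_i / I_f = (0.02656)(3.80) / 0.05639 = 1.790 rad/s.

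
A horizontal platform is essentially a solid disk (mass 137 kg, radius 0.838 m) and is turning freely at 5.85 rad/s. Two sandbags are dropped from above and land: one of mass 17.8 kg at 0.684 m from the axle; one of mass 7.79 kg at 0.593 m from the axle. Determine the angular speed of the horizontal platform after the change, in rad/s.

ω_f ≈ 4.76 rad/s

The added mass arrives with no angular momentum about the axle, and any external torque about the axle is negligible, so the system's angular momentum is conserved.
I_p = ½(137)(0.838)² = 48.10 kg·m².
Added inertia Σmr² = (17.8)(0.684)² + (7.79)(0.593)² = 11.07 kg·m²; I_f = 48.10 + 11.07 = 59.17 kg·m².
ω_f = I_p ω_i / I_f = (48.10)(5.85) / 59.17 = 4.756 rad/s.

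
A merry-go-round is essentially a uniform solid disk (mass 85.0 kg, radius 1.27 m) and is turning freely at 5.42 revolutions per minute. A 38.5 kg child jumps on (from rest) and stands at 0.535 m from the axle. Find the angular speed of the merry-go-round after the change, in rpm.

No external torque acts about the axle; L_before = L_after.
I_p = ½(85.0)(1.27)² = 68.55 kg·m².
Added inertia Σmr² = (38.5)(0.535)² = 11.02 kg·m²; I_f = 68.55 + 11.02 = 79.57 kg·m².
ω_f = I_p ω_i / I_f = (68.55)(5.42) / 79.57 = 4.669 rpm.

ω_f ≈ 4.67 rpm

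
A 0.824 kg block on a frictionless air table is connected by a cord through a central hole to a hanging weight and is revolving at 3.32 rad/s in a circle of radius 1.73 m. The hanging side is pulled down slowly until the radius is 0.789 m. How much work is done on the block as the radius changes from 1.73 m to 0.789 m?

The constraining force is radial, so m r² ω about the center is conserved.
ω₂ = ω₁ (r₁/r₂)² = (3.32)(1.73/0.789)² = 15.96 rad/s.
W = ΔKE = ½m(v₂² − v₁²) = 51.75 J.

W ≈ 51.8 J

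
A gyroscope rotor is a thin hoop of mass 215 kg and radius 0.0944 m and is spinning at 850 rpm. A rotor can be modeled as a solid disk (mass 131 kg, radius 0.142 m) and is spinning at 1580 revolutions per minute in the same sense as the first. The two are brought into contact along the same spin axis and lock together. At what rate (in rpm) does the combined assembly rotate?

No external torque acts about the common axis, so total angular momentum is conserved.
Moments of inertia: I_A = (215)(0.0944)² = 1.916 kg·m²; I_B = ½(131)(0.142)² = 1.321 kg·m².
Taking A's sense as positive: L = (1.916)(850) + (1.321)(1580) = 3715 kg·m²·rpm.
Combined I = 1.916 + 1.321 = 3.237 kg·m².
ω_f = L / I = 3715 / 3.237 = 1148 rpm.

|ω_f| ≈ 1150 rpm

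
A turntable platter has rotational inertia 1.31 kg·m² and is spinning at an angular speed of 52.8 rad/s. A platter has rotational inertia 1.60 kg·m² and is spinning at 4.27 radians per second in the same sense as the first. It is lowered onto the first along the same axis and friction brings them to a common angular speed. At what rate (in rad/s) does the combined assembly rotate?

|ω_f| ≈ 26.1 rad/s

No external torque acts about the common axis, so total angular momentum is conserved.
Taking A's sense as positive: L = (1.310)(52.8) + (1.600)(4.27) = 76.00 kg·m²·rad/s.
Combined I = 1.310 + 1.600 = 2.910 kg·m².
ω_f = L / I = 76.00 / 2.910 = 26.12 rad/s.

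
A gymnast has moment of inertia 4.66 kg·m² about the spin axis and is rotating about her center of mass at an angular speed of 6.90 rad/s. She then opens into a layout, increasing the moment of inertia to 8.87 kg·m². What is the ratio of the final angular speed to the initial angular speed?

ω₂/ω₁ ≈ 0.525

Angular momentum about the spin axis is conserved since the torque about it is zero.
ω₂/ω₁ = I₁/I₂ = 4.660 / 8.870 = 0.5254.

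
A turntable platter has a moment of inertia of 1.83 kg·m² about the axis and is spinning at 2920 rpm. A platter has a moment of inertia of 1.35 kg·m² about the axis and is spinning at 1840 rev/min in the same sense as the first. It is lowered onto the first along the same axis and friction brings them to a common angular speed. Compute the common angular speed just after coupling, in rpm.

No external torque acts about the common axis, so total angular momentum is conserved.
Taking A's sense as positive: L = (1.830)(2920) + (1.350)(1840) = 7828 kg·m²·rpm.
Combined I = 1.830 + 1.350 = 3.180 kg·m².
ω_f = L / I = 7828 / 3.180 = 2462 rpm.

|ω_f| ≈ 2460 rpm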